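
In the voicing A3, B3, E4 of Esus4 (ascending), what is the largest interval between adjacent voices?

P4

Adjacent intervals: A3→B3 = major second; B3→E4 = perfect fourth.
The largest is B3 to E4, a perfect fourth (5 semitones).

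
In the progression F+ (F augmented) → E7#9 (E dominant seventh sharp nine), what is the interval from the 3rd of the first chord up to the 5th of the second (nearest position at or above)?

F+ (F augmented) has A as its 3rd, and E7#9 (E dominant seventh sharp nine) has B as its 5th.
From A to B is 2 semitones, exactly the major second.

major second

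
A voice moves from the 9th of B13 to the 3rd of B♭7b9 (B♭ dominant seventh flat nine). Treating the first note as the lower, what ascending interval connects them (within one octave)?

The 9th of B13 is C♯; the 3rd of B♭7b9 (B♭ dominant seventh flat nine) is D.
2 letter names make it a second; at 1 semitone (a half step narrower than major) the quality is minor.

minor second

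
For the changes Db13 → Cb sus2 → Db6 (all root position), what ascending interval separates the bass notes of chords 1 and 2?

m7

The roots are Db and Cb.
7 letter names make it a seventh; at 10 semitones (a half step narrower than major) the quality is minor.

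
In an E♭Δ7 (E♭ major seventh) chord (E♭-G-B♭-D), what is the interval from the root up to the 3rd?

major 3rd

So we need the interval from E♭ up to G.
From E♭ to G is 4 semitones, exactly the major third.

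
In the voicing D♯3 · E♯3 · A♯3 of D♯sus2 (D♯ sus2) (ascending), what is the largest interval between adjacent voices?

Adjacent intervals: D♯3→E♯3 = major second; E♯3→A♯3 = perfect fourth.
The largest is E♯3 to A♯3, a perfect fourth (5 semitones).

perfect 4th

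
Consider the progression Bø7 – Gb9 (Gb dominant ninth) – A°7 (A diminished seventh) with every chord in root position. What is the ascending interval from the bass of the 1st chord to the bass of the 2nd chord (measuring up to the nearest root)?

d6

The roots are B and Gb.
6 letter names make it a sixth; at 7 semitones (a whole step narrower than major) the quality is diminished.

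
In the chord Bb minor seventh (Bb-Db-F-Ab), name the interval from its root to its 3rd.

That puts Bb below Db.
Bb up to Db is 3 semitones, a half step narrower than a major third, so the interval is minor.

minor third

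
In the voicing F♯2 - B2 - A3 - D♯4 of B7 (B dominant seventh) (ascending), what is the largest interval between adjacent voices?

minor 7th

Adjacent intervals: F♯2→B2 = perfect fourth; B2→A3 = minor seventh; A3→D♯4 = augmented fourth.
The largest is B2 to A3, a minor seventh (10 semitones).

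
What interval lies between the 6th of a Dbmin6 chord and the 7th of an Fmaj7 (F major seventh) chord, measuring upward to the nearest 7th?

The 6th of Dbmin6 is Bb; the 7th of Fmaj7 (F major seventh) is E.
Bb up to E is 6 semitones, a half step wider than a perfect fourth, so the interval is augmented.

augmented fourth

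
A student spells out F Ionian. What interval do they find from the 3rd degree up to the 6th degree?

perfect 4th

The scale runs F G A B♭ C D E.
So we need the interval from A up to D.
A up to D spans 4 letter names and 5 semitones — a perfect fourth.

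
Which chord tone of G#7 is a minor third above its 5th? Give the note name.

G#7 (G# dominant seventh) is spelled G#-B#-D#-F#.
The 5th is D#. A minor third above D# is F#.
F# is the chord's 7th.

F#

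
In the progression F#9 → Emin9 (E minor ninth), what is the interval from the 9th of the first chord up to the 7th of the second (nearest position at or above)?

diminished 5th

F#9 has G# as its 9th, and Emin9 (E minor ninth) has D as its 7th.
From G# to D: 6 semitones over a fifth = diminished.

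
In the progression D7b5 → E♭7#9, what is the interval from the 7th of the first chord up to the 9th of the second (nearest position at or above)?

augmented 4th

The 7th of D7b5 is C; the 9th of E♭7#9 is F♯.
4 letter names make it a fourth; at 6 semitones (a half step wider than perfect) the quality is augmented.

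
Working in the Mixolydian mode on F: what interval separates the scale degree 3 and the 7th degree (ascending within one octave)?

diminished 5th

Spelling the Mixolydian mode on F: F G A B♭ C D E♭.
Scale degree 3 = A; degree 7 = E♭.
A up to E♭ is 6 semitones, a half step narrower than a perfect fifth, so the interval is diminished.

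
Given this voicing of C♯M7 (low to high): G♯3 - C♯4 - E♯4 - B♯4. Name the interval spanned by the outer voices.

major tenth

The outer voices are G♯3 and B♯4.
G♯ up to B♯ spans 10 letter names and 16 semitones — a major tenth.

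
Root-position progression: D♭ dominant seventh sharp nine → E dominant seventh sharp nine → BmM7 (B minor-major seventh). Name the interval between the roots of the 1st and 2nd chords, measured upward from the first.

The roots are D♭ and E.
2 letter names make it a second; at 3 semitones (a half step wider than major) the quality is augmented.

augmented 2nd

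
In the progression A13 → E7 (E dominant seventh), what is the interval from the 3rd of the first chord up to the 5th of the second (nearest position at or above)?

minor seventh

A13 has C♯ as its 3rd, and E7 (E dominant seventh) has B as its 5th.
From C♯ to B: 10 semitones over a seventh = minor.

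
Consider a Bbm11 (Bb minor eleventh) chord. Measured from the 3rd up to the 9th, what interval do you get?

major seventh

The chord tones of Bb minor eleventh are Bb–Db–F–Ab–C–Eb.
So we need the interval from Db up to C.
From Db to C is 11 semitones, exactly the major seventh.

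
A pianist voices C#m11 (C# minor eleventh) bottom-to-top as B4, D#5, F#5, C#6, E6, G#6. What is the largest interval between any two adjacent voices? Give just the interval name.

Adjacent intervals: B4→D#5 = major third; D#5→F#5 = minor third; F#5→C#6 = perfect fifth; C#6→E6 = minor third; E6→G#6 = major third.
The largest is F#5 to C#6, a perfect fifth (7 semitones).

perfect fifth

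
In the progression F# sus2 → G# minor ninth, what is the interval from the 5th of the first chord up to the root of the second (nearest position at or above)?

P5

The 5th of F# sus2 is C#; the root of G# minor ninth is G#.
C# up to G# spans 5 letter names and 7 semitones — a perfect fifth.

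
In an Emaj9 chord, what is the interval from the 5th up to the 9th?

Spelling the chord: E G# B D# F#.
5th = B; 9th = F#.
Counting 5 letters and 7 half steps from B gives a perfect fifth.

perfect fifth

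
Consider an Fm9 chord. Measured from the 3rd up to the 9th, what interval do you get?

M7

Spelling the chord: F, Ab, C, Eb, G.
That puts Ab below G.
Ab up to G spans 7 letter names and 11 semitones — a major seventh.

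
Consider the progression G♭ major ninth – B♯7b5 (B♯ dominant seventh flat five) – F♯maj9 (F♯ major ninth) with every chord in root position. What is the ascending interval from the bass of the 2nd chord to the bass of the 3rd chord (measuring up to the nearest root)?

diminished fifth

The roots are B♯ and F♯.
5 letter names make it a fifth; at 6 semitones (a half step narrower than perfect) the quality is diminished.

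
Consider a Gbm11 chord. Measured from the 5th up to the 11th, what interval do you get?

minor seventh

Gbm11 (Gb minor eleventh): Gb-Bbb-Db-Fb-Ab-Cb.
So we need the interval from Db up to Cb.
Db up to Cb is 10 semitones, a half step narrower than a major seventh, so the interval is minor.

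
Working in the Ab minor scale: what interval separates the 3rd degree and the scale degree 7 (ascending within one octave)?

The scale runs Ab Bb Cb Db Eb Fb Gb.
3rd degree = Cb; 7th scale degree = Gb.
Counting 5 letters and 7 half steps from Cb gives a perfect fifth.

perfect fifth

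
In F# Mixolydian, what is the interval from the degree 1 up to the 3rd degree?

Spelling F# Mixolydian: F# G# A# B C# D# E.
That puts F# below A#.
From F# to A# is 4 semitones, exactly the major third.

M3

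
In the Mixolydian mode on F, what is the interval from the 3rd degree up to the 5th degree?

F mixolydian: F G A B♭ C D E♭.
That puts A below C.
3 letter names make it a third; at 3 semitones (a half step narrower than major) the quality is minor.

minor third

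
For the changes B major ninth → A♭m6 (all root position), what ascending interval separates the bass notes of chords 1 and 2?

diminished seventh

The roots are B and A♭.
7 letter names make it a seventh; at 9 semitones (a whole step narrower than major) the quality is diminished.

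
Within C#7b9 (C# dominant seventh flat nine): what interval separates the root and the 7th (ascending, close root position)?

C#7b9 is spelled C#-E#-G#-B-D.
The root is C# and the 7th is B.
From C# to B: 10 semitones over a seventh = minor.

m7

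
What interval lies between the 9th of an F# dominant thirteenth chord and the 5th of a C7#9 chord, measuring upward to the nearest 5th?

The 9th of F# dominant thirteenth is G#; the 5th of C7#9 is G.
8 letter names make it an octave; at 11 semitones (a half step narrower than perfect) the quality is diminished.

diminished octave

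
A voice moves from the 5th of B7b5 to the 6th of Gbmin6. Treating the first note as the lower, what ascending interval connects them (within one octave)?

The 5th of B7b5 is F; the 6th of Gbmin6 is Eb.
From F to Eb: 10 semitones over a seventh = minor.

m7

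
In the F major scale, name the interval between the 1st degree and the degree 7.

major seventh

Spelling the F major scale: F G A B♭ C D E.
That puts F below E.
Counting 7 letters and 11 half steps from F gives a major seventh.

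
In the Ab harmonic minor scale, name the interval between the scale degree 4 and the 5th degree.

The scale runs Ab Bb Cb Db Eb Fb G.
The scale degree 4 is Db and the degree 5 is Eb.
From Db to Eb is 2 semitones, exactly the major second.

major second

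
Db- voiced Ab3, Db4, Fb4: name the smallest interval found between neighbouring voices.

minor third

Adjacent intervals: Ab3→Db4 = perfect fourth; Db4→Fb4 = minor third.
The smallest is Db4 to Fb4, a minor third (3 semitones).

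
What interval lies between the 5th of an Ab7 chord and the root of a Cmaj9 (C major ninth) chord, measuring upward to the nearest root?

The 5th of Ab7 is Eb; the root of Cmaj9 (C major ninth) is C.
From Eb to C is 9 semitones, exactly the major sixth.

major sixth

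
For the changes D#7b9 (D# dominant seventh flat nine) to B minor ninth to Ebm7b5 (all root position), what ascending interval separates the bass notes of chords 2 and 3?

The roots are B and Eb.
From B to Eb: 4 semitones over a fourth = diminished.

diminished 4th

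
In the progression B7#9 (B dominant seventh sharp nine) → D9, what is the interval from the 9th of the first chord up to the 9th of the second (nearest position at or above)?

diminished third

The 9th of B7#9 (B dominant seventh sharp nine) is C𝄪; the 9th of D9 is E.
3 letter names make it a third; at 2 semitones (a whole step narrower than major) the quality is diminished.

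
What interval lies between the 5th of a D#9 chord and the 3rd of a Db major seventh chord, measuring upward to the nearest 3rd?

diminished 6th

The 5th of D#9 is A#; the 3rd of Db major seventh is F.
From A# to F: 7 semitones over a sixth = diminished.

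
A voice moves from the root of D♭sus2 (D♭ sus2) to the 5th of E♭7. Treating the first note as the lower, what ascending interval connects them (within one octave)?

D♭sus2 (D♭ sus2) has D♭ as its root, and E♭7 has B♭ as its 5th.
From D♭ to B♭ is 9 semitones, exactly the major sixth.

major 6th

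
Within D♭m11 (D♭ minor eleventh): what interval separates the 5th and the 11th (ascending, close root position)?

m7

D♭m11: D♭-F♭-A♭-C♭-E♭-G♭.
So we need the interval from A♭ up to G♭.
7 letter names make it a seventh; at 10 semitones (a half step narrower than major) the quality is minor.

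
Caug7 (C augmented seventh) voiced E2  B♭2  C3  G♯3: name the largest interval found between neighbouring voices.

augmented fifth

Adjacent intervals: E2→B♭2 = diminished fifth; B♭2→C3 = major second; C3→G♯3 = augmented fifth.
The largest is C3 to G♯3, an augmented fifth (8 semitones).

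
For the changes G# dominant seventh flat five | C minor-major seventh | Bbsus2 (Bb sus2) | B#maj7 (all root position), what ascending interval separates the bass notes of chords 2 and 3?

minor 7th

The roots are C and Bb.
From C to Bb: 10 semitones over a seventh = minor.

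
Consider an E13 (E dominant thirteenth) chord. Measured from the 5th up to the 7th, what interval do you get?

m3

E dominant thirteenth is spelled E G# B D F# C#.
The 5th is B and the 7th is D.
B up to D is 3 semitones, a half step narrower than a major third, so the interval is minor.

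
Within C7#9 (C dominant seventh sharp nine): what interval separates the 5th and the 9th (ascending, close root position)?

augmented 5th

Spelling the chord: C-E-G-Bb-D#.
So we need the interval from G up to D#.
G up to D# is 8 semitones, a half step wider than a perfect fifth, so the interval is augmented.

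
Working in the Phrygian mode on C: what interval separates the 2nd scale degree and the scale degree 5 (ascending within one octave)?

augmented 4th

C phrygian: C Db Eb F G Ab Bb.
That puts Db below G.
Db up to G is 6 semitones, a half step wider than a perfect fourth, so the interval is augmented.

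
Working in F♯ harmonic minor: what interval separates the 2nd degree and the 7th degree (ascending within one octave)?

The scale runs F♯ G♯ A B C♯ D E♯.
That puts G♯ below E♯.
Counting 6 letters and 9 half steps from G♯ gives a major sixth.

major sixth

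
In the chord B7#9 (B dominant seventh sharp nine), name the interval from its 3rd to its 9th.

B7#9 is spelled B–D♯–F♯–A–C𝄪.
3rd = D♯; 9th = C𝄪.
Counting 7 letters and 11 half steps from D♯ gives a major seventh.

major seventh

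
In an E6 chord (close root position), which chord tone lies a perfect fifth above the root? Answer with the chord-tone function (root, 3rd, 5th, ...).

5th

E6 (E major sixth): E G♯ B C♯.
The root is E. A perfect fifth above E is B.
B is the chord's 5th.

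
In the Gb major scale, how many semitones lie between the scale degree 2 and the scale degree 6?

The scale is Gb Ab Bb Cb Db Eb F.
Ab up to Eb is a perfect fifth — 7 semitones.

7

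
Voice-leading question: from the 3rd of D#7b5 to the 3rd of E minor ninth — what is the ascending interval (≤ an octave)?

d2

D#7b5 has F## as its 3rd, and E minor ninth has G as its 3rd.
F## up to G is 0 semitones, a whole step narrower than a major second, so the interval is diminished.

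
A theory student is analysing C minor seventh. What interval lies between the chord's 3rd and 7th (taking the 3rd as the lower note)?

The chord tones of C minor seventh are C-E♭-G-B♭.
The 3rd is E♭ and the 7th is B♭.
Counting 5 letters and 7 half steps from E♭ gives a perfect fifth.

perfect fifth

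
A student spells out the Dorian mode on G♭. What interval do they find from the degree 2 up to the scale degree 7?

minor sixth

Spelling the Dorian mode on G♭: G♭ A♭ B𝄫 C♭ D♭ E♭ F♭.
That puts A♭ below F♭.
From A♭ to F♭: 8 semitones over a sixth = minor.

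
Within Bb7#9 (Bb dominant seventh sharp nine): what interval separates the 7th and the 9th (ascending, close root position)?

The chord tones of Bb7#9 are Bb-D-F-Ab-C#.
7th = Ab; 9th = C#.
From Ab to C#: 5 semitones over a third = augmented.

augmented third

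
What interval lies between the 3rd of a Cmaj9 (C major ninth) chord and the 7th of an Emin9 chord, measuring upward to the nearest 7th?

minor seventh

Cmaj9 (C major ninth) has E as its 3rd, and Emin9 has D as its 7th.
E up to D is 10 semitones, a half step narrower than a major seventh, so the interval is minor.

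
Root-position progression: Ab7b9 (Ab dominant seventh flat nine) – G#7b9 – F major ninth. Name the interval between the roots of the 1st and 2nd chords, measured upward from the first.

augmented seventh

The roots are Ab and G#.
7 letter names make it a seventh; at 12 semitones (a half step wider than major) the quality is augmented.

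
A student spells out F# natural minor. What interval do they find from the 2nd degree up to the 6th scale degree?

F# natural minor: F# G# A B C# D E.
That puts G# below D.
From G# to D: 6 semitones over a fifth = diminished.

diminished fifth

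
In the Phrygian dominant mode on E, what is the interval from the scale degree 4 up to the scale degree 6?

minor third

E phrygian dominant: E F G# A B C D.
The scale degree 4 is A and the degree 6 is C.
From A to C: 3 semitones over a third = minor.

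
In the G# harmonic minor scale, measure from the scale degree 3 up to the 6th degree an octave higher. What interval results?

Spelling the G# harmonic minor scale: G# A# B C# D# E F##.
So we need the interval from B up to E.
B up to E spans 11 letter names and 17 semitones — a perfect eleventh.

P11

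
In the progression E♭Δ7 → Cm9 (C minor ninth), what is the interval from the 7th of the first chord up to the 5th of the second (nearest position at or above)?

perfect fourth

The 7th of E♭Δ7 is D; the 5th of Cm9 (C minor ninth) is G.
D up to G spans 4 letter names and 5 semitones — a perfect fourth.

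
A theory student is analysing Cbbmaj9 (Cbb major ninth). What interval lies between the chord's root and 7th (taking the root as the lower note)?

major seventh

The chord tones of Cbb major ninth are Cbb Ebb Gbb Bbb Dbb.
That puts Cbb below Bbb.
Counting 7 letters and 11 half steps from Cbb gives a major seventh.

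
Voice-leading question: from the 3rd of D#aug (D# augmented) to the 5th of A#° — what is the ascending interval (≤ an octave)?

D#aug (D# augmented) has F## as its 3rd, and A#° has E as its 5th.
From F## to E: 9 semitones over a seventh = diminished.

d7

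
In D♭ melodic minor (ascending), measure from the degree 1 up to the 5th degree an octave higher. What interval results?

perfect twelfth

D♭ melodic minor: D♭ E♭ F♭ G♭ A♭ B♭ C.
That puts D♭ below A♭.
From D♭ to A♭ is 19 semitones, exactly the perfect twelfth.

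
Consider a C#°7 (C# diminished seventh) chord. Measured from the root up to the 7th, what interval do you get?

d7

Spelling the chord: C#-E-G-Bb.
Root = C#; 7th = Bb.
C# up to Bb is 9 semitones, a whole step narrower than a major seventh, so the interval is diminished.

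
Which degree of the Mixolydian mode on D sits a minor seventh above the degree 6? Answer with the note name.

A

The scale is D E F# G A B C.
The degree 6 is B; a minor seventh above that is A — scale degree 5.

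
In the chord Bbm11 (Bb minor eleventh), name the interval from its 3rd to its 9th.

The chord tones of Bb minor eleventh are Bb Db F Ab C Eb.
3rd = Db; 9th = C.
Db up to C spans 7 letter names and 11 semitones — a major seventh.

major 7th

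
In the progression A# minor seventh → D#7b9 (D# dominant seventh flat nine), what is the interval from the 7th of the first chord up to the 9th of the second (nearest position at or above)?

The 7th of A# minor seventh is G#; the 9th of D#7b9 (D# dominant seventh flat nine) is E.
From G# to E: 8 semitones over a sixth = minor.

m6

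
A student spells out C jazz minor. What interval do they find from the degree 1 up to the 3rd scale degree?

The scale runs C D Eb F G A B.
The degree 1 is C and the 3rd scale degree is Eb.
From C to Eb: 3 semitones over a third = minor.

minor third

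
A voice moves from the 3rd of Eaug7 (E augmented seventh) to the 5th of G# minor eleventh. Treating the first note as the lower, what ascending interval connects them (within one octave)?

perfect fifth

The 3rd of Eaug7 (E augmented seventh) is G#; the 5th of G# minor eleventh is D#.
From G# to D# is 7 semitones, exactly the perfect fifth.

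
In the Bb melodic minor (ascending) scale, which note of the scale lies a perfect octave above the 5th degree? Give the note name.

F

The scale is Bb C Db Eb F G A.
The 5th degree is F; a perfect octave above that is F — scale degree 5.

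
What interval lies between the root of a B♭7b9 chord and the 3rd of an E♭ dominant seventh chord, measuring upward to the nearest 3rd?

M6

The root of B♭7b9 is B♭; the 3rd of E♭ dominant seventh is G.
B♭ up to G spans 6 letter names and 9 semitones — a major sixth.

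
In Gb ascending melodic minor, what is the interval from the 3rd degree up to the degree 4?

M2

Spelling Gb ascending melodic minor: Gb Ab Bbb Cb Db Eb F.
So we need the interval from Bbb up to Cb.
Bbb up to Cb spans 2 letter names and 2 semitones — a major second.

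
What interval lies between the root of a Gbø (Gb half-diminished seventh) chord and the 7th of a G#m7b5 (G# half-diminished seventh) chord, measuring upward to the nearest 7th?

augmented seventh

The root of Gbø (Gb half-diminished seventh) is Gb; the 7th of G#m7b5 (G# half-diminished seventh) is F#.
Gb up to F# is 12 semitones, a half step wider than a major seventh, so the interval is augmented.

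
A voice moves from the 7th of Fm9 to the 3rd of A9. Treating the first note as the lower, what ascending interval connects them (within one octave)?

A6

Fm9 has E♭ as its 7th, and A9 has C♯ as its 3rd.
From E♭ to C♯: 10 semitones over a sixth = augmented.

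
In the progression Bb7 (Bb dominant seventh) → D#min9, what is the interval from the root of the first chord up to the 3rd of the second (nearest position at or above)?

The root of Bb7 (Bb dominant seventh) is Bb; the 3rd of D#min9 is F#.
5 letter names make it a fifth; at 8 semitones (a half step wider than perfect) the quality is augmented.

augmented fifth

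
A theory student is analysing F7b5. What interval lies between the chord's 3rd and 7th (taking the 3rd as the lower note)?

The chord tones of F7b5 (F dominant seventh flat five) are F A Cb Eb.
So we need the interval from A up to Eb.
From A to Eb: 6 semitones over a fifth = diminished.
That tritone between 3rd and 7th is what gives the dominant seventh its pull toward resolution.

diminished fifth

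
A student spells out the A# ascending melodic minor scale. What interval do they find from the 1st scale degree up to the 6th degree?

major sixth

Spelling the A# ascending melodic minor scale: A# B# C# D# E# F## G##.
1st scale degree = A#; 6th scale degree = F##.
Counting 6 letters and 9 half steps from A# gives a major sixth.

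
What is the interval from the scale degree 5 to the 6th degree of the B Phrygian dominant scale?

m2

B phrygian dominant: B C D# E F# G A.
Scale degree 5 = F#; 6th scale degree = G.
F# up to G is 1 semitone, a half step narrower than a major second, so the interval is minor.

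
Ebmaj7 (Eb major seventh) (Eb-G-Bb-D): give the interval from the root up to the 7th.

major seventh

The root is Eb and the 7th is D.
From Eb to D is 11 semitones, exactly the major seventh.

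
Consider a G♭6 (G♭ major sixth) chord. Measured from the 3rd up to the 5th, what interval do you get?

minor 3rd

The chord tones of G♭6 are G♭, B♭, D♭, E♭.
The 3rd is B♭ and the 5th is D♭.
3 letter names make it a third; at 3 semitones (a half step narrower than major) the quality is minor.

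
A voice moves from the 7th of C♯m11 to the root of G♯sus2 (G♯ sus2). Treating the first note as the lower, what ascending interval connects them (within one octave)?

C♯m11 has B as its 7th, and G♯sus2 (G♯ sus2) has G♯ as its root.
From B to G♯ is 9 semitones, exactly the major sixth.

major sixth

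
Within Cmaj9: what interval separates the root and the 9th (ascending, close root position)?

major 9th

Cmaj9 (C major ninth) is spelled C-E-G-B-D.
The root is C and the 9th is D.
From C to D is 14 semitones, exactly the major ninth.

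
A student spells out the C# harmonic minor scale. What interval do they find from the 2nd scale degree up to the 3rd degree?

The scale runs C# D# E F# G# A B#.
So we need the interval from D# up to E.
From D# to E: 1 semitone over a second = minor.

minor 2nd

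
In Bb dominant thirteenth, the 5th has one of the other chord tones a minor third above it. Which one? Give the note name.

The chord tones of Bb13 (Bb dominant thirteenth) are Bb–D–F–Ab–C–G.
The 5th is F. A minor third above F is Ab.
Ab is the chord's 7th.

Ab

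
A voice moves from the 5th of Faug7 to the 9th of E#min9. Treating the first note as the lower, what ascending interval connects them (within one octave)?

augmented 4th

The 5th of Faug7 is C#; the 9th of E#min9 is F##.
4 letter names make it a fourth; at 6 semitones (a half step wider than perfect) the quality is augmented.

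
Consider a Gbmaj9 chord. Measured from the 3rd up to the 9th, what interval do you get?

The chord tones of Gbmaj9 are Gb Bb Db F Ab.
The 3rd is Bb and the 9th is Ab.
7 letter names make it a seventh; at 10 semitones (a half step narrower than major) the quality is minor.

minor seventh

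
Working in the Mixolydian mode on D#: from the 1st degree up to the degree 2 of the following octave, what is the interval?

major 9th

Spelling the Mixolydian mode on D#: D# E# F## G# A# B# C#.
1st degree = D#; 2nd scale degree (up an octave) = E#.
D# up to E# spans 9 letter names and 14 semitones — a major ninth.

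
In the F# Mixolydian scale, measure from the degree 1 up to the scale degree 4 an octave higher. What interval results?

perfect 11th

F# mixolydian: F# G# A# B C# D# E.
That puts F# below B.
F# up to B spans 11 letter names and 17 semitones — a perfect eleventh.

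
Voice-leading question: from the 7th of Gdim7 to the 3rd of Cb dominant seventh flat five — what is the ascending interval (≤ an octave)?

The 7th of Gdim7 is Fb; the 3rd of Cb dominant seventh flat five is Eb.
From Fb to Eb is 11 semitones, exactly the major seventh.

major 7th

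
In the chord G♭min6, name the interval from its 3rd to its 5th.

G♭m6 is spelled G♭–B𝄫–D♭–E♭.
So we need the interval from B𝄫 up to D♭.
B𝄫 up to D♭ spans 3 letter names and 4 semitones — a major third.

M3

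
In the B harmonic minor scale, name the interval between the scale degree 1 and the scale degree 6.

Spelling the B harmonic minor scale: B C# D E F# G A#.
So we need the interval from B up to G.
From B to G: 8 semitones over a sixth = minor.

m6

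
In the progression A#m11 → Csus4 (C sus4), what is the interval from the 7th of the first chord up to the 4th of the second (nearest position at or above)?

A#m11 has G# as its 7th, and Csus4 (C sus4) has F as its 4th.
7 letter names make it a seventh; at 9 semitones (a whole step narrower than major) the quality is diminished.

diminished 7th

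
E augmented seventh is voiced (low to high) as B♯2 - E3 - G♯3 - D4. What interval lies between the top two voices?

d5

Those voices are G♯3 and D4.
From G♯ to D: 6 semitones over a fifth = diminished.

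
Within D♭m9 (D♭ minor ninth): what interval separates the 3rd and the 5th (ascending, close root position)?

M3

D♭min9: D♭-F♭-A♭-C♭-E♭.
3rd = F♭; 5th = A♭.
From F♭ to A♭ is 4 semitones, exactly the major third.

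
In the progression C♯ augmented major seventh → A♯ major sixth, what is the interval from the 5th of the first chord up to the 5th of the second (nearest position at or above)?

C♯ augmented major seventh has G𝄪 as its 5th, and A♯ major sixth has E♯ as its 5th.
G𝄪 up to E♯ is 8 semitones, a half step narrower than a major sixth, so the interval is minor.

m6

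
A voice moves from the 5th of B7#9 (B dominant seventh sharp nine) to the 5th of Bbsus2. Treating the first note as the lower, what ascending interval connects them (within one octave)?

diminished octave

B7#9 (B dominant seventh sharp nine) has F# as its 5th, and Bbsus2 has F as its 5th.
F# up to F is 11 semitones, a half step narrower than a perfect octave, so the interval is diminished.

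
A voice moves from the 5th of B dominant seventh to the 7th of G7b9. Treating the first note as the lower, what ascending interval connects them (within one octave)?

diminished octave

The 5th of B dominant seventh is F#; the 7th of G7b9 is F.
F# up to F is 11 semitones, a half step narrower than a perfect octave, so the interval is diminished.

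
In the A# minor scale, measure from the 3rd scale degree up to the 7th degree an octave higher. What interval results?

perfect twelfth

A# natural minor: A# B# C# D# E# F# G#.
That puts C# below G#.
C# up to G# spans 12 letter names and 19 semitones — a perfect twelfth.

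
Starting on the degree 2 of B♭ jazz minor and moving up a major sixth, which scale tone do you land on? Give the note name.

The scale is B♭ C D♭ E♭ F G A.
The degree 2 is C; a major sixth above that is A — scale degree 7.

A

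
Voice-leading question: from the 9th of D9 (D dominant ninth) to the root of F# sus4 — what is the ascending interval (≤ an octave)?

major 2nd

The 9th of D9 (D dominant ninth) is E; the root of F# sus4 is F#.
From E to F# is 2 semitones, exactly the major second.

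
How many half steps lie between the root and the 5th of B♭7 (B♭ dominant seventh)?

B♭7 is spelled B♭, D, F, A♭.
B♭ to F is a perfect fifth: 7 semitones.

7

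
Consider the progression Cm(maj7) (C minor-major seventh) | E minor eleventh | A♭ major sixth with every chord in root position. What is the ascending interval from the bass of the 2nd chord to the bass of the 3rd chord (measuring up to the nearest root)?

The roots are E and A♭.
From E to A♭: 4 semitones over a fourth = diminished.

diminished 4th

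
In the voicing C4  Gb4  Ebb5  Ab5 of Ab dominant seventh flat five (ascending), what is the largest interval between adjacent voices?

minor 6th

Adjacent intervals: C4→Gb4 = diminished fifth; Gb4→Ebb5 = minor sixth; Ebb5→Ab5 = augmented fourth.
The largest is Gb4 to Ebb5, a minor sixth (8 semitones).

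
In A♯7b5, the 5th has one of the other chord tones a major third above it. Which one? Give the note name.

Spelling the chord: A♯–C𝄪–E–G♯.
The 5th is E. A major third above E is G♯.
G♯ is the chord's 7th.

G#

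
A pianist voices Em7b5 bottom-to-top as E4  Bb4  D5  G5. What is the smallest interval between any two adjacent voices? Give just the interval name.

major third

Adjacent intervals: E4→Bb4 = diminished fifth; Bb4→D5 = major third; D5→G5 = perfect fourth.
The smallest is Bb4 to D5, a major third (4 semitones).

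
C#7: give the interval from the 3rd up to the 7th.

diminished fifth

C# dominant seventh: C#, E#, G#, B.
That puts E# below B.
E# up to B is 6 semitones, a half step narrower than a perfect fifth, so the interval is diminished.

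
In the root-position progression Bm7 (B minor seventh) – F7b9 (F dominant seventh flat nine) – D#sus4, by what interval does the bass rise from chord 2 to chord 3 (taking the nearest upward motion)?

The roots are F and D#.
F up to D# is 10 semitones, a half step wider than a major sixth, so the interval is augmented.

augmented sixth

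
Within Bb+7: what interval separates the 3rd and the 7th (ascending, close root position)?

The chord tones of Bb7#5 are Bb–D–F#–Ab.
So we need the interval from D up to Ab.
From D to Ab: 6 semitones over a fifth = diminished.

d5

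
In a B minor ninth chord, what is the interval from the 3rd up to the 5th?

M3

The chord tones of B minor ninth are B–D–F#–A–C#.
So we need the interval from D up to F#.
Counting 3 letters and 4 half steps from D gives a major third.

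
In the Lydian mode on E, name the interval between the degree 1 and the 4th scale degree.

augmented fourth

Spelling the Lydian mode on E: E F# G# A# B C# D#.
The degree 1 is E and the 4th degree is A#.
E up to A# is 6 semitones, a half step wider than a perfect fourth, so the interval is augmented.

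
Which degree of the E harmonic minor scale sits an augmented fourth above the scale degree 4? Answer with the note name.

D#

The scale is E F# G A B C D#.
The scale degree 4 is A; an augmented fourth above that is D# — scale degree 7.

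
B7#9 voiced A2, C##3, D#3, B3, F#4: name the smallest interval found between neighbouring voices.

minor second

Adjacent intervals: A2→C##3 = augmented third; C##3→D#3 = minor second; D#3→B3 = minor sixth; B3→F#4 = perfect fifth.
The smallest is C##3 to D#3, a minor second (1 semitone).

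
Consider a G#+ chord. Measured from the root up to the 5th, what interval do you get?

augmented 5th

The chord tones of G#+ are G#–B#–D##.
The root is G# and the 5th is D##.
5 letter names make it a fifth; at 8 semitones (a half step wider than perfect) the quality is augmented.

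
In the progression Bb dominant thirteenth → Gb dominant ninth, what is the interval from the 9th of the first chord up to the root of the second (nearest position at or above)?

diminished fifth

Bb dominant thirteenth has C as its 9th, and Gb dominant ninth has Gb as its root.
From C to Gb: 6 semitones over a fifth = diminished.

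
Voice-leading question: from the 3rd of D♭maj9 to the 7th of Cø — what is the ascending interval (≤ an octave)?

D♭maj9 has F as its 3rd, and Cø has B♭ as its 7th.
F up to B♭ spans 4 letter names and 5 semitones — a perfect fourth.

perfect fourth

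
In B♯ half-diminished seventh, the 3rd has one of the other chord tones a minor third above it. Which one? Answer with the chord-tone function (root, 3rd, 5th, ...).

5th

The chord tones of B♯ø (B♯ half-diminished seventh) are B♯–D♯–F♯–A♯.
The 3rd is D♯. A minor third above D♯ is F♯.
F♯ is the chord's 5th.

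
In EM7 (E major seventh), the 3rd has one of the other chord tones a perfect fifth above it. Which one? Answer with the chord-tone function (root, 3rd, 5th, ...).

EΔ7 is spelled E–G#–B–D#.
The 3rd is G#. A perfect fifth above G# is D#.
D# is the chord's 7th.

7th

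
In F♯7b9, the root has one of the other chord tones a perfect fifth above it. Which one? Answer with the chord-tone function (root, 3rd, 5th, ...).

5th

The chord tones of F♯7b9 are F♯–A♯–C♯–E–G.
The root is F♯. A perfect fifth above F♯ is C♯.
C♯ is the chord's 5th.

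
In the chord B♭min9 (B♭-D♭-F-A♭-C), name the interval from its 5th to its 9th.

P5

So we need the interval from F up to C.
From F to C is 7 semitones, exactly the perfect fifth.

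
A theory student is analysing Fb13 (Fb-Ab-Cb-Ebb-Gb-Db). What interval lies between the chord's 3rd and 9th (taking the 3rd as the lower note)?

The 3rd is Ab and the 9th is Gb.
From Ab to Gb: 10 semitones over a seventh = minor.

minor seventh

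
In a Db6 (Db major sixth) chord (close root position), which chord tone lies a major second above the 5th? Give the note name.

Bb

The chord tones of Db6 (Db major sixth) are Db, F, Ab, Bb.
The 5th is Ab. A major second above Ab is Bb.
Bb is the chord's 6th.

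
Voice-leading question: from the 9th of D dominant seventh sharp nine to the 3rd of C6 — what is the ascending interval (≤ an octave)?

diminished octave

The 9th of D dominant seventh sharp nine is E♯; the 3rd of C6 is E.
From E♯ to E: 11 semitones over an octave = diminished.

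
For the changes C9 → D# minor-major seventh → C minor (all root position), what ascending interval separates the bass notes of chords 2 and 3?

The roots are D# and C.
7 letter names make it a seventh; at 9 semitones (a whole step narrower than major) the quality is diminished.

diminished 7th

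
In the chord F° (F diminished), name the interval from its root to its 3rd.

The chord tones of F diminished are F–A♭–C♭.
So we need the interval from F up to A♭.
From F to A♭: 3 semitones over a third = minor.

minor third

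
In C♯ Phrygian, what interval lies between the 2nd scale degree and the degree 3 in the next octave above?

major 9th

C♯ phrygian: C♯ D E F♯ G♯ A B.
So we need the interval from D up to E.
From D to E is 14 semitones, exactly the major ninth.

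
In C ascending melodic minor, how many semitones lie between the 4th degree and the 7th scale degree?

6

The scale is C D E♭ F G A B.
F up to B is an augmented fourth — 6 semitones.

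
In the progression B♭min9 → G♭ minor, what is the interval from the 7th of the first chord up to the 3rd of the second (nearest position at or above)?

minor second

The 7th of B♭min9 is A♭; the 3rd of G♭ minor is B𝄫.
A♭ up to B𝄫 is 1 semitone, a half step narrower than a major second, so the interval is minor.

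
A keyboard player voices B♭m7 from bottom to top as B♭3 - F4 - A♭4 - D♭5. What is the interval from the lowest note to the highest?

minor tenth

The outer voices are B♭3 and D♭5.
10 letter names make it a tenth; at 15 semitones (a half step narrower than major) the quality is minor.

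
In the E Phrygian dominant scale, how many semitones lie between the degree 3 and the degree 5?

3

The scale is E F G# A B C D.
G# up to B is a minor third — 3 semitones.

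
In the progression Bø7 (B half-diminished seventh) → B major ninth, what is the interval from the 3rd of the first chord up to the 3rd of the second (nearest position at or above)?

augmented unison

The 3rd of Bø7 (B half-diminished seventh) is D; the 3rd of B major ninth is D#.
From D to D#: 1 semitone over a unison = augmented.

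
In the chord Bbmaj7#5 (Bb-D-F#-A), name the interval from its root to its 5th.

Root = Bb; 5th = F#.
From Bb to F#: 8 semitones over a fifth = augmented.

A5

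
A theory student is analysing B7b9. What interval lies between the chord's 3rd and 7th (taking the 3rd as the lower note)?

Spelling the chord: B–D♯–F♯–A–C.
The 3rd is D♯ and the 7th is A.
D♯ up to A is 6 semitones, a half step narrower than a perfect fifth, so the interval is diminished.
That tritone between 3rd and 7th is what gives the dominant seventh its pull toward resolution.

d5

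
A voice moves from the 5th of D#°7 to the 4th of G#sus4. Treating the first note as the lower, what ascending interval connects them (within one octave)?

D#°7 has A as its 5th, and G#sus4 has C# as its 4th.
A up to C# spans 3 letter names and 4 semitones — a major third.

major 3rd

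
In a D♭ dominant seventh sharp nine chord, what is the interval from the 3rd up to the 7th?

D♭7#9 (D♭ dominant seventh sharp nine): D♭-F-A♭-C♭-E.
So we need the interval from F up to C♭.
5 letter names make it a fifth; at 6 semitones (a half step narrower than perfect) the quality is diminished.

diminished fifth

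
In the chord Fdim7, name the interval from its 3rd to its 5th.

minor third

The chord tones of F diminished seventh are F, A♭, C♭, E𝄫.
The 3rd is A♭ and the 5th is C♭.
From A♭ to C♭: 3 semitones over a third = minor.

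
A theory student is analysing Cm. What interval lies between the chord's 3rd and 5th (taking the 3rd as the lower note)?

major third

C minor: C, Eb, G.
That puts Eb below G.
From Eb to G is 4 semitones, exactly the major third.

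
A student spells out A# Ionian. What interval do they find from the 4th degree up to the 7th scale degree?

Spelling A# Ionian: A# B# C## D# E# F## G##.
That puts D# below G##.
D# up to G## is 6 semitones, a half step wider than a perfect fourth, so the interval is augmented.

augmented fourth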